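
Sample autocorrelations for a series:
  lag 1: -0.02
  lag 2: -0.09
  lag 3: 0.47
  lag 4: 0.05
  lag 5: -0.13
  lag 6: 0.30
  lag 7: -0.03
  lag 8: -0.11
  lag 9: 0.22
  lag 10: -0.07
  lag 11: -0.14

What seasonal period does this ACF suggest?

The largest autocorrelation is r_3 = 0.47, with weaker echoes at lags 6 (0.30) and 9 (0.22); the remaining lags stay at or below 0.05.
The dominant spike at lag 3 indicates a seasonal period of 3.

3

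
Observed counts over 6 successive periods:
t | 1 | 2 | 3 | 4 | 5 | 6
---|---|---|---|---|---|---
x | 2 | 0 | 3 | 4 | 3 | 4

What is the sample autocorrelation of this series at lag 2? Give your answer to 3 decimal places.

Mean x̄ = (2 + 0 + 3 + 4 + 3 + 4)/6 = 2.6667
Deviations from mean: -0.6667, -2.6667, 0.3333, 1.3333, 0.3333, 1.3333
Numerator Σ_{t=1}^{4}(x_t−x̄)(x_{t+2}−x̄) = -1.8889
Denominator Σ(x_t−x̄)² = 11.3333
r_2 = -1.8889 / 11.3333 = -0.167

-0.167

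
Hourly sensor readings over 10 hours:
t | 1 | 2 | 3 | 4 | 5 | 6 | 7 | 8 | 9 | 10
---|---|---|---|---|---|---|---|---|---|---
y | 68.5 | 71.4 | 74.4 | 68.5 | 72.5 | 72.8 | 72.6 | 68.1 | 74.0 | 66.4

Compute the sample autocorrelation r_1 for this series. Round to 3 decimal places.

-0.466

Mean ȳ = (68.5 + 71.4 + 74.4 + 68.5 + 72.5 + 72.8 + 72.6 + 68.1 + 74.0 + 66.4)/10 = 70.9200
Numerator Σ_{t=1}^{9}(y_t−ȳ)(y_{t+1}−ȳ) = -32.9524
Denominator Σ(y_t−ȳ)² = 70.7760
r_1 = -32.9524 / 70.7760 = -0.466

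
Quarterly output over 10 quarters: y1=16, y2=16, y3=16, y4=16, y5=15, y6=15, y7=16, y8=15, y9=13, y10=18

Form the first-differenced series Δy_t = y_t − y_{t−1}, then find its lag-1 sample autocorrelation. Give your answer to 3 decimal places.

-0.266

First differences Δy: 0, 0, 0, -1, 0, 1, -1, -2, 5
Mean of differences = 0.2222
Numerator Σ(Δy_t−Δȳ)(Δy_{t+1}−Δȳ) = -8.3827
Denominator Σ(Δy_t−Δȳ)² = 31.5556
r_1(Δy) = -8.3827 / 31.5556 = -0.266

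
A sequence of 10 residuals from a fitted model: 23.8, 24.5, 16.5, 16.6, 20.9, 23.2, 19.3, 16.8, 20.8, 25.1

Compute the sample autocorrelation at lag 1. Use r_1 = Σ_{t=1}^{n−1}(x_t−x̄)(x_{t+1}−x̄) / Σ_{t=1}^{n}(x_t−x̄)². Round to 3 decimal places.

Mean x̄ = (23.8 + 24.5 + 16.5 + 16.6 + 20.9 + 23.2 + 19.3 + 16.8 + 20.8 + 25.1)/10 = 20.7500
Numerator Σ_{t=1}^{9}(x_t−x̄)(x_{t+1}−x̄) = 15.0775
Denominator Σ(x_t−x̄)² = 101.3050
r_1 = 15.0775 / 101.3050 = 0.149

0.149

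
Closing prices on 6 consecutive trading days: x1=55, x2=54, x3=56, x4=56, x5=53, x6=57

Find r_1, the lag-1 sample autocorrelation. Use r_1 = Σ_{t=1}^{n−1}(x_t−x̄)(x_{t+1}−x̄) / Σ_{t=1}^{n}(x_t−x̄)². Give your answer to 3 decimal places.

-0.541

Mean x̄ = (55 + 54 + 56 + 56 + 53 + 57)/6 = 55.1667
Deviations from mean: -0.1667, -1.1667, 0.8333, 0.8333, -2.1667, 1.8333
Numerator Σ_{t=1}^{5}(x_t−x̄)(x_{t+1}−x̄) = -5.8611
Denominator Σ(x_t−x̄)² = 10.8333
r_1 = -5.8611 / 10.8333 = -0.541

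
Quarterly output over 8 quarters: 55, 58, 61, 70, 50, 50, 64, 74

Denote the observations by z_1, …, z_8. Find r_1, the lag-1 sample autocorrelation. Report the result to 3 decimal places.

Mean z̄ = (55 + 58 + 61 + 70 + 50 + 50 + 64 + 74)/8 = 60.2500
Numerator Σ_{t=1}^{7}(z_t−z̄)(z_{t+1}−z̄) = 35.6875
Denominator Σ(z_t−z̄)² = 541.5000
r_1 = 35.6875 / 541.5000 = 0.066

0.066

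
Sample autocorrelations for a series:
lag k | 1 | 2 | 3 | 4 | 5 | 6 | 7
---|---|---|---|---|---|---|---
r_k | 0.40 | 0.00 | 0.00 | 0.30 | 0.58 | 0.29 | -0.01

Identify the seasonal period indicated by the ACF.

5

The largest autocorrelation is r_5 = 0.58; the remaining lags stay at or below 0.40. The elevated value at lag 1 (0.40), dropping to 0.00 at lag 2, reflects decaying short-term dependence rather than seasonality.
The dominant spike at lag 5 indicates a seasonal period of 5.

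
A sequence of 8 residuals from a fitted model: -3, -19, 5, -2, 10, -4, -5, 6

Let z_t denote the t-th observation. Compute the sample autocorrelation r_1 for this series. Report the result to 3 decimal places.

Mean z̄ = (-3 − 19 + 5 − 2 + 10 − 4 − 5 + 6)/8 = -1.5000
Deviations from mean: -1.5000, -17.5000, 6.5000, -0.5000, 11.5000, -2.5000, -3.5000, 7.5000
Numerator Σ_{t=1}^{7}(z_t−z̄)(z_{t+1}−z̄) = -142.7500
Denominator Σ(z_t−z̄)² = 558.0000
r_1 = -142.7500 / 558.0000 = -0.256

-0.256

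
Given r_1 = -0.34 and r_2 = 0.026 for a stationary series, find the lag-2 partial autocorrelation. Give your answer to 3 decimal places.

-0.101

φ_{22} = (r_2 − r_1²) / (1 − r_1²)
r_1² = (-0.34)² = 0.1156
Numerator = 0.026 − 0.1156 = -0.0896; denominator = 1 − 0.1156 = 0.8844
φ_{22} = -0.0896 / 0.8844 = -0.101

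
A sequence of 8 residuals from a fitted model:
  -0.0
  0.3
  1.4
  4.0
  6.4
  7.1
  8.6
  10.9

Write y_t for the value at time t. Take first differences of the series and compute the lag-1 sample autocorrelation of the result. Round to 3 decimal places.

First differences Δy: 0.3, 1.1, 2.6, 2.4, 0.7, 1.5, 2.3
Mean of differences = 1.5571
Numerator Σ(Δy_t−Δȳ)(Δy_{t+1}−Δȳ) = 0.2610
Denominator Σ(Δy_t−Δȳ)² = 4.8771
r_1(Δy) = 0.2610 / 4.8771 = 0.054

0.054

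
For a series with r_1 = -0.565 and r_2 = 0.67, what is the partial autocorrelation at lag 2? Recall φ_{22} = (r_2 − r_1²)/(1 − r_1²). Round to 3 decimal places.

φ_{22} = (r_2 − r_1²) / (1 − r_1²)
r_1² = (-0.565)² = 0.319225
Numerator = 0.67 − 0.3192 = 0.3508; denominator = 1 − 0.3192 = 0.6808
φ_{22} = 0.3508 / 0.6808 = 0.515

0.515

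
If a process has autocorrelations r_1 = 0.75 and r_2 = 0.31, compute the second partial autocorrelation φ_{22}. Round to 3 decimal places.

φ_{22} = (r_2 − r_1²) / (1 − r_1²)
r_1² = (0.75)² = 0.5625
Numerator = 0.31 − 0.5625 = -0.2525; denominator = 1 − 0.5625 = 0.4375
φ_{22} = -0.2525 / 0.4375 = -0.577

-0.577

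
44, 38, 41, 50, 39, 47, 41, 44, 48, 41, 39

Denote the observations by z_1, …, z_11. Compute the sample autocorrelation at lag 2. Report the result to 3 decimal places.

-0.126

Mean z̄ = (44 + 38 + 41 + 50 + 39 + 47 + 41 + 44 + 48 + 41 + 39)/11 = 42.9091
Numerator Σ_{t=1}^{9}(z_t−z̄)(z_{t+2}−z̄) = -20.1983
Denominator Σ(z_t−z̄)² = 160.9091
r_2 = -20.1983 / 160.9091 = -0.126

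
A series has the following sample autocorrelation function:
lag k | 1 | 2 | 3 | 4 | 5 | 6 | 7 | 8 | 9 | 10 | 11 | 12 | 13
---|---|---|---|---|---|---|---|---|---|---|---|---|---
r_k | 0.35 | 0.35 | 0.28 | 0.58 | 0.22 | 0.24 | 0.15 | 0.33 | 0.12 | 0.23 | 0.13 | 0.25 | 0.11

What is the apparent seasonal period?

The largest autocorrelation is r_4 = 0.58; the remaining lags stay at or below 0.35.
The dominant spike at lag 4 indicates a seasonal period of 4.

4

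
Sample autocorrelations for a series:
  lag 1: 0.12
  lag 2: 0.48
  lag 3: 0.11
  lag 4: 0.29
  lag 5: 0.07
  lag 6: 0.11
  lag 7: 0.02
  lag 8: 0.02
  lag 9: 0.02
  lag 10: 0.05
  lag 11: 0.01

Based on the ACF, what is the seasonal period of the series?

2

The largest autocorrelation is r_2 = 0.48, with a weaker echo at lag 4 (0.29); the remaining lags stay at or below 0.12.
The dominant spike at lag 2 indicates a seasonal period of 2.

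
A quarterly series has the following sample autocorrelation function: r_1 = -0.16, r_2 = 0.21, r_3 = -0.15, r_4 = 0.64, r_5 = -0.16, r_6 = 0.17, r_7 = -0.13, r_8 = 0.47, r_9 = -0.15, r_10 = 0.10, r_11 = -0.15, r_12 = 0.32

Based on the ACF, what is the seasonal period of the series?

4

The largest autocorrelation is r_4 = 0.64, with weaker echoes at lags 8 (0.47) and 12 (0.32); the remaining lags stay at or below 0.21.
The dominant spike at lag 4 indicates a seasonal period of 4.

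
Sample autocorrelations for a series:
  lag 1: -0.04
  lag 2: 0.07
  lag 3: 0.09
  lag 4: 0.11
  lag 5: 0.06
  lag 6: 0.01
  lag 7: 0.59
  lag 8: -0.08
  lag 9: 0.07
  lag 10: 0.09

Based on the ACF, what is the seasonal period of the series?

The largest autocorrelation is r_7 = 0.59; the remaining lags stay at or below 0.11.
The dominant spike at lag 7 indicates a seasonal period of 7.

7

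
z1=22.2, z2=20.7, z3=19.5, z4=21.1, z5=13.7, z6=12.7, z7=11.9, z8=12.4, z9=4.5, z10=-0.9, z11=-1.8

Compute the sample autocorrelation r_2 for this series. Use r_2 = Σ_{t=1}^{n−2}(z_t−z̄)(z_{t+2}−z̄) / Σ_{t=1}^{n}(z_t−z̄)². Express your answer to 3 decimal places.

0.367

Mean z̄ = (22.2 + 20.7 + 19.5 + 21.1 + 13.7 + 12.7 + 11.9 + 12.4 + 4.5 − 0.9 − 1.8)/11 = 12.3636
Numerator Σ_{t=1}^{9}(z_t−z̄)(z_{t+2}−z̄) = 269.4346
Denominator Σ(z_t−z̄)² = 733.9855
r_2 = 269.4346 / 733.9855 = 0.367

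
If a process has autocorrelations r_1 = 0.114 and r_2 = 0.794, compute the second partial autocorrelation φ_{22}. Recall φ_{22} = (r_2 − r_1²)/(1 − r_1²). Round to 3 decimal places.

0.791

φ_{22} = (r_2 − r_1²) / (1 − r_1²)
r_1² = (0.114)² = 0.012996
Numerator = 0.794 − 0.0130 = 0.7810; denominator = 1 − 0.0130 = 0.9870
φ_{22} = 0.7810 / 0.9870 = 0.791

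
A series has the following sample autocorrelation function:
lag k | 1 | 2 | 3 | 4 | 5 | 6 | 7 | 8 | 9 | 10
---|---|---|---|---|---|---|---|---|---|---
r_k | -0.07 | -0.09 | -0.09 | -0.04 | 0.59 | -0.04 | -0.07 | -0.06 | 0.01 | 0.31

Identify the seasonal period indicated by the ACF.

The largest autocorrelation is r_5 = 0.59, with a weaker echo at lag 10 (0.31); the remaining lags stay at or below 0.01.
The dominant spike at lag 5 indicates a seasonal period of 5.

5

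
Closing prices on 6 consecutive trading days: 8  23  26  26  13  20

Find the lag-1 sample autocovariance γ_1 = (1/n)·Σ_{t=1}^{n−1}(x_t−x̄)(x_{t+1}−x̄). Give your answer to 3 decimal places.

-3.185

Mean x̄ = (8 + 23 + 26 + 26 + 13 + 20)/6 = 19.3333
Deviations: -11.3333, 3.6667, 6.6667, 6.6667, -6.3333, 0.6667
Σ_{t=1}^{5}(x_t−x̄)(x_{t+1}−x̄) = -19.1111
γ_1 = -19.1111 / 6 = -3.185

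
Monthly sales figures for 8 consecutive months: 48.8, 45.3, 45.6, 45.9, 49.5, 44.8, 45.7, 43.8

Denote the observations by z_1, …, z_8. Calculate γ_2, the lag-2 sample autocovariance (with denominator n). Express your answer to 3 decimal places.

-0.140

Mean z̄ = (48.8 + 45.3 + 45.6 + 45.9 + 49.5 + 44.8 + 45.7 + 43.8)/8 = 46.1750
Σ_{t=1}^{6}(z_t−z̄)(z_{t+2}−z̄) = -1.1163
γ_2 = -1.1163 / 8 = -0.140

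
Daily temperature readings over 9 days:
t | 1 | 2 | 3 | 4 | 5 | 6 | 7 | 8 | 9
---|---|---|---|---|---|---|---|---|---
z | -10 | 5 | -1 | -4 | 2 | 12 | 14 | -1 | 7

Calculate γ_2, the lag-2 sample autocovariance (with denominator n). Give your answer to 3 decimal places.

Mean z̄ = (-10 + 5 − 1 − 4 + 2 + 12 + 14 − 1 + 7)/9 = 2.6667
Σ_{t=1}^{7}(z_t−z̄)(z_{t+2}−z̄) = -21.5556
γ_2 = -21.5556 / 9 = -2.395

-2.395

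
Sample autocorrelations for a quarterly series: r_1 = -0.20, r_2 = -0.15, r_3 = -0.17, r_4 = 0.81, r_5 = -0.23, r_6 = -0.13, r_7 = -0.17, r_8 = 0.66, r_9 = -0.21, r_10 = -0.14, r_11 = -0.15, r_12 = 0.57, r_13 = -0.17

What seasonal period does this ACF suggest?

4

The largest autocorrelation is r_4 = 0.81, with weaker echoes at lags 8 (0.66) and 12 (0.57); the remaining lags stay at or below -0.13.
The dominant spike at lag 4 indicates a seasonal period of 4.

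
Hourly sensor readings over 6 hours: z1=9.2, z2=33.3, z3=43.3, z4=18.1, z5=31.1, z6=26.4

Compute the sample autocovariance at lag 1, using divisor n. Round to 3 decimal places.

Mean z̄ = (9.2 + 33.3 + 43.3 + 18.1 + 31.1 + 26.4)/6 = 26.9000
Σ_{t=1}^{5}(z_t−z̄)(z_{t+1}−z̄) = -191.7000
γ_1 = -191.7000 / 6 = -31.950

-31.950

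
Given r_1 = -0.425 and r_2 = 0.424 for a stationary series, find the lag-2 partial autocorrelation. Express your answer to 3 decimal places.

0.297

φ_{22} = (r_2 − r_1²) / (1 − r_1²)
r_1² = (-0.425)² = 0.180625
Numerator = 0.424 − 0.1806 = 0.2434; denominator = 1 − 0.1806 = 0.8194
φ_{22} = 0.2434 / 0.8194 = 0.297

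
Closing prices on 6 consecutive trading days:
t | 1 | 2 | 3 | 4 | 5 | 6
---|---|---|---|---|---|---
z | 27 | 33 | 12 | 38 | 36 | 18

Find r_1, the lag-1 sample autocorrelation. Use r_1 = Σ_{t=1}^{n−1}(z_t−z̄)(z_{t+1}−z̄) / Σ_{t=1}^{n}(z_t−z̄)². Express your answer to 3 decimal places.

-0.443

Mean z̄ = (27 + 33 + 12 + 38 + 36 + 18)/6 = 27.3333
Deviations from mean: -0.3333, 5.6667, -15.3333, 10.6667, 8.6667, -9.3333
Σ(z_t−z̄)(z_{t+1}−z̄) = (-1.8889) + (-86.8889) + (-163.5556) + (92.4444) + (-80.8889) = -240.7778
Denominator Σ(z_t−z̄)² = 543.3333
r_1 = -240.7778 / 543.3333 = -0.443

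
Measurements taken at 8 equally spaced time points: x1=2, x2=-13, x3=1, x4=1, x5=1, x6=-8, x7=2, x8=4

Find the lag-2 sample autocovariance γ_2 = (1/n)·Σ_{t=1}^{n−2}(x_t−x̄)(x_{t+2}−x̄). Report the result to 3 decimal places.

Mean x̄ = (2 − 13 + 1 + 1 + 1 − 8 + 2 + 4)/8 = -1.2500
Σ_{t=1}^{6}(x_t−x̄)(x_{t+2}−x̄) = -57.3750
γ_2 = -57.3750 / 8 = -7.172

-7.172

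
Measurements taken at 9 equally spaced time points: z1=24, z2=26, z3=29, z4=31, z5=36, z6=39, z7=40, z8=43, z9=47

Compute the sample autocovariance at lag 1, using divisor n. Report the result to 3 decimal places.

Mean z̄ = (24 + 26 + 29 + 31 + 36 + 39 + 40 + 43 + 47)/9 = 35.0000
Σ_{t=1}^{8}(z_t−z̄)(z_{t+1}−z̄) = 333.0000
γ_1 = 333.0000 / 9 = 37.000

37.000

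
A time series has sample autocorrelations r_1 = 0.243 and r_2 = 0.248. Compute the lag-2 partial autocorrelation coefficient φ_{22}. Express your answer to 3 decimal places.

φ_{22} = (r_2 − r_1²) / (1 − r_1²)
r_1² = (0.243)² = 0.059049
Numerator = 0.248 − 0.0590 = 0.1890; denominator = 1 − 0.0590 = 0.9410
φ_{22} = 0.1890 / 0.9410 = 0.201

0.201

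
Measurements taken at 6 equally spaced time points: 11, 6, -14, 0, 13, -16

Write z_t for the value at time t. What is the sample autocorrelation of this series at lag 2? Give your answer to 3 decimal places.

Mean z̄ = (11 + 6 − 14 + 0 + 13 − 16)/6 = 0.0000
Deviations from mean: 11.0000, 6.0000, -14.0000, 0.0000, 13.0000, -16.0000
Numerator Σ_{t=1}^{4}(z_t−z̄)(z_{t+2}−z̄) = -336.0000
Denominator Σ(z_t−z̄)² = 778.0000
r_2 = -336.0000 / 778.0000 = -0.432

-0.432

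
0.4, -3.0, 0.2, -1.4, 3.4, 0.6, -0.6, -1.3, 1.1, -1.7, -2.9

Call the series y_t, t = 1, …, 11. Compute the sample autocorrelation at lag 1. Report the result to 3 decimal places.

-0.121

Mean ȳ = (0.4 − 3.0 + 0.2 − 1.4 + 3.4 + 0.6 − 0.6 − 1.3 + 1.1 − 1.7 − 2.9)/11 = -0.4727
Numerator Σ_{t=1}^{10}(y_t−ȳ)(y_{t+1}−ȳ) = -4.2498
Denominator Σ(y_t−ȳ)² = 35.1818
r_1 = -4.2498 / 35.1818 = -0.121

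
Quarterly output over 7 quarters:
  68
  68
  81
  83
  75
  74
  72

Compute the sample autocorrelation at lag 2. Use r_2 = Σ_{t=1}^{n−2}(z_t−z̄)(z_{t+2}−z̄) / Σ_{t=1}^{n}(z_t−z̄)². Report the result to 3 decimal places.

Mean z̄ = (68 + 68 + 81 + 83 + 75 + 74 + 72)/7 = 74.4286
Deviations from mean: -6.4286, -6.4286, 6.5714, 8.5714, 0.5714, -0.4286, -2.4286
Numerator Σ_{t=1}^{5}(z_t−z̄)(z_{t+2}−z̄) = -98.6531
Denominator Σ(z_t−z̄)² = 205.7143
r_2 = -98.6531 / 205.7143 = -0.480

-0.480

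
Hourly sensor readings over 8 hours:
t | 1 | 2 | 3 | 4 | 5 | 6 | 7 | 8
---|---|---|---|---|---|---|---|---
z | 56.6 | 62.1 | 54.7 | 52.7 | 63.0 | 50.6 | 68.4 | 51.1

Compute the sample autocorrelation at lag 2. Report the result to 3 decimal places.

0.349

Mean z̄ = (56.6 + 62.1 + 54.7 + 52.7 + 63.0 + 50.6 + 68.4 + 51.1)/8 = 57.4000
Σ(z_t−z̄)(z_{t+2}−z̄) = (2.1600) + (-22.0900) + (-15.1200) + (31.9600) + (61.6000) + (42.8400) = 101.3500
Denominator Σ(z_t−z̄)² = 290.4000
r_2 = 101.3500 / 290.4000 = 0.349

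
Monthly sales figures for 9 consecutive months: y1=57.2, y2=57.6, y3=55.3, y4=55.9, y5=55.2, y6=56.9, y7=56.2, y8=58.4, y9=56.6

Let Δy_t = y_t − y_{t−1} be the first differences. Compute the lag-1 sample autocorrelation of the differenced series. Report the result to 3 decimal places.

-0.595

First differences Δy: 0.4, -2.3, 0.6, -0.7, 1.7, -0.7, 2.2, -1.8
Mean of differences = -0.0750
Numerator Σ(Δy_t−Δȳ)(Δy_{t+1}−Δȳ) = -10.5456
Denominator Σ(Δy_t−Δȳ)² = 17.7150
r_1(Δy) = -10.5456 / 17.7150 = -0.595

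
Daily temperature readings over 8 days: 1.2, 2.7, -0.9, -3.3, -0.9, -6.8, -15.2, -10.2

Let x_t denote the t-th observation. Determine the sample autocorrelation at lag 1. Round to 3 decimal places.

Mean x̄ = (1.2 + 2.7 − 0.9 − 3.3 − 0.9 − 6.8 − 15.2 − 10.2)/8 = -4.1750
Numerator Σ_{t=1}^{7}(x_t−x̄)(x_{t+1}−x̄) = 151.9694
Denominator Σ(x_t−x̄)² = 263.1150
r_1 = 151.9694 / 263.1150 = 0.578

0.578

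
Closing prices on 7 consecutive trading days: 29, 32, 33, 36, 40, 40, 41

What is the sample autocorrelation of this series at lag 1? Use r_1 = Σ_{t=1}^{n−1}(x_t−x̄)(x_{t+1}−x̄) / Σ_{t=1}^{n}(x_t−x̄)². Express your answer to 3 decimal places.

0.582

Mean x̄ = (29 + 32 + 33 + 36 + 40 + 40 + 41)/7 = 35.8571
Deviations from mean: -6.8571, -3.8571, -2.8571, 0.1429, 4.1429, 4.1429, 5.1429
Σ(x_t−x̄)(x_{t+1}−x̄) = (26.4490) + (11.0204) + (-0.4082) + (0.5918) + (17.1633) + (21.3061) = 76.1224
Denominator Σ(x_t−x̄)² = 130.8571
r_1 = 76.1224 / 130.8571 = 0.582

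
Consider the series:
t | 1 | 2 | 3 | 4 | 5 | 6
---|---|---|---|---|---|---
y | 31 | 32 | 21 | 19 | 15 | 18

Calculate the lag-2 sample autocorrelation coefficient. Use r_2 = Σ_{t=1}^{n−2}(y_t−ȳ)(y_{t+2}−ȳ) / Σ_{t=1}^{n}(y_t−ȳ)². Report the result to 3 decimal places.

Mean ȳ = (31 + 32 + 21 + 19 + 15 + 18)/6 = 22.6667
Σ(y_t−ȳ)(y_{t+2}−ȳ) = (-13.8889) + (-34.2222) + (12.7778) + (17.1111) = -18.2222
Denominator Σ(y_t−ȳ)² = 253.3333
r_2 = -18.2222 / 253.3333 = -0.072

-0.072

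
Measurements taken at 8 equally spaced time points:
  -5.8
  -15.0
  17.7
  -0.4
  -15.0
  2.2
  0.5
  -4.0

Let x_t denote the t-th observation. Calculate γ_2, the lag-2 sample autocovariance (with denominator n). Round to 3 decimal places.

Mean x̄ = (-5.8 − 15.0 + 17.7 − 0.4 − 15.0 + 2.2 + 0.5 − 4.0)/8 = -2.4750
Deviations: -3.3250, -12.5250, 20.1750, 2.0750, -12.5250, 4.6750, 2.9750, -1.5250
Σ_{t=1}^{6}(x_t−x̄)(x_{t+2}−x̄) = -380.4538
γ_2 = -380.4538 / 8 = -47.557

-47.557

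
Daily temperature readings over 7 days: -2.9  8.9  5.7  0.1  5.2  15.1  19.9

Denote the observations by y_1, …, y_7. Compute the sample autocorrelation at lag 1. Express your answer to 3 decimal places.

0.233

Mean ȳ = (-2.9 + 8.9 + 5.7 + 0.1 + 5.2 + 15.1 + 19.9)/7 = 7.4286
Σ(y_t−ȳ)(y_{t+1}−ȳ) = (-15.1978) + (-2.5435) + (12.6680) + (16.3322) + (-17.0963) + (95.6737) = 89.8363
Denominator Σ(y_t−ȳ)² = 384.8943
r_1 = 89.8363 / 384.8943 = 0.233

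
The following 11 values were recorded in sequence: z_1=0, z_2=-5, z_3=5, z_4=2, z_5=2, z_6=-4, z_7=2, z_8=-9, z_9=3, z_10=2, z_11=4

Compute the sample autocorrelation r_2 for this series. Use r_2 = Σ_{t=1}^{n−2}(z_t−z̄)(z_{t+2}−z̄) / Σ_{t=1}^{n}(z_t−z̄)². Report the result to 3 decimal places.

Mean z̄ = (0 − 5 + 5 + 2 + 2 − 4 + 2 − 9 + 3 + 2 + 4)/11 = 0.1818
Numerator Σ_{t=1}^{9}(z_t−z̄)(z_{t+2}−z̄) = 31.7521
Denominator Σ(z_t−z̄)² = 187.6364
r_2 = 31.7521 / 187.6364 = 0.169

0.169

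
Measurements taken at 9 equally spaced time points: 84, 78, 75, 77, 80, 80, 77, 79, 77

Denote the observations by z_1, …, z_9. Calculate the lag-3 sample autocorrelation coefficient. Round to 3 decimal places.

Mean z̄ = (84 + 78 + 75 + 77 + 80 + 80 + 77 + 79 + 77)/9 = 78.5556
Σ(z_t−z̄)(z_{t+3}−z̄) = (-8.4691) + (-0.8025) + (-5.1358) + (2.4198) + (0.6420) + (-2.2469) = -13.5926
Denominator Σ(z_t−z̄)² = 54.2222
r_3 = -13.5926 / 54.2222 = -0.251

-0.251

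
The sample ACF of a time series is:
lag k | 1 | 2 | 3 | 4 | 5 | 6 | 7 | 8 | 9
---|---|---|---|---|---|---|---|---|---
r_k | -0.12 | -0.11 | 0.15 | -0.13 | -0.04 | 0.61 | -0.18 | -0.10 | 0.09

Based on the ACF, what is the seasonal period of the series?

6

The largest autocorrelation is r_6 = 0.61; the remaining lags stay at or below 0.15.
The dominant spike at lag 6 indicates a seasonal period of 6.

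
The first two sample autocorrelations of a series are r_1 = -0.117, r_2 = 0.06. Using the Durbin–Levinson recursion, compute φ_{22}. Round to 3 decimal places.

φ_{22} = (r_2 − r_1²) / (1 − r_1²)
r_1² = (-0.117)² = 0.013689
Numerator = 0.06 − 0.0137 = 0.0463; denominator = 1 − 0.0137 = 0.9863
φ_{22} = 0.0463 / 0.9863 = 0.047

0.047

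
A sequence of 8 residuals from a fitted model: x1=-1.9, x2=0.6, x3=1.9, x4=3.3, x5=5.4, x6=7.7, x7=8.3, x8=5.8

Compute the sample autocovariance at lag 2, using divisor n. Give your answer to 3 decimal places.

2.769

Mean x̄ = (-1.9 + 0.6 + 1.9 + 3.3 + 5.4 + 7.7 + 8.3 + 5.8)/8 = 3.8875
Deviations: -5.7875, -3.2875, -1.9875, -0.5875, 1.5125, 3.8125, 4.4125, 1.9125
Σ_{t=1}^{6}(x_t−x̄)(x_{t+2}−x̄) = 22.1534
γ_2 = 22.1534 / 8 = 2.769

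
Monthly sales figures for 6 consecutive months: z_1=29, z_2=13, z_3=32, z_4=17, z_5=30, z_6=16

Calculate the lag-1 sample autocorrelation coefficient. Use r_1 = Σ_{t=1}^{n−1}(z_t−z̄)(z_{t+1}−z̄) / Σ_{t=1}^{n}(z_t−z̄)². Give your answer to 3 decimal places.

-0.841

Mean z̄ = (29 + 13 + 32 + 17 + 30 + 16)/6 = 22.8333
Deviations from mean: 6.1667, -9.8333, 9.1667, -5.8333, 7.1667, -6.8333
Σ(z_t−z̄)(z_{t+1}−z̄) = (-60.6389) + (-90.1389) + (-53.4722) + (-41.8056) + (-48.9722) = -295.0278
Denominator Σ(z_t−z̄)² = 350.8333
r_1 = -295.0278 / 350.8333 = -0.841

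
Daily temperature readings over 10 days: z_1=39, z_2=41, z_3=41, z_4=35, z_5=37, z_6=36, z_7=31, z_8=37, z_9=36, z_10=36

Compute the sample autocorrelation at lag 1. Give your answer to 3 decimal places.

0.289

Mean z̄ = (39 + 41 + 41 + 35 + 37 + 36 + 31 + 37 + 36 + 36)/10 = 36.9000
Numerator Σ_{t=1}^{9}(z_t−z̄)(z_{t+1}−z̄) = 22.7900
Denominator Σ(z_t−z̄)² = 78.9000
r_1 = 22.7900 / 78.9000 = 0.289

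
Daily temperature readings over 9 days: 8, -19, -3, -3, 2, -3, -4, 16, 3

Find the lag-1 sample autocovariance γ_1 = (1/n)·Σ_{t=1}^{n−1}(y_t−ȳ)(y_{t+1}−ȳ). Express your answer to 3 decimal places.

Mean ȳ = (8 − 19 − 3 − 3 + 2 − 3 − 4 + 16 + 3)/9 = -0.3333
Σ_{t=1}^{8}(y_t−ȳ)(y_{t+1}−ȳ) = -106.7778
γ_1 = -106.7778 / 9 = -11.864

-11.864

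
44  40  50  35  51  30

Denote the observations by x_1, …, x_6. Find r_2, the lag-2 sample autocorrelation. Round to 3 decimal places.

0.539

Mean x̄ = (44 + 40 + 50 + 35 + 51 + 30)/6 = 41.6667
Deviations from mean: 2.3333, -1.6667, 8.3333, -6.6667, 9.3333, -11.6667
Σ(x_t−x̄)(x_{t+2}−x̄) = (19.4444) + (11.1111) + (77.7778) + (77.7778) = 186.1111
Denominator Σ(x_t−x̄)² = 345.3333
r_2 = 186.1111 / 345.3333 = 0.539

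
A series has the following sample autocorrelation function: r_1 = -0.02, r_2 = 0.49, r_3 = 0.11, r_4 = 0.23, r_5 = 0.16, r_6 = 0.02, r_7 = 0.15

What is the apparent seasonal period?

The largest autocorrelation is r_2 = 0.49, with a weaker echo at lag 4 (0.23); the remaining lags stay at or below 0.16.
The dominant spike at lag 2 indicates a seasonal period of 2.

2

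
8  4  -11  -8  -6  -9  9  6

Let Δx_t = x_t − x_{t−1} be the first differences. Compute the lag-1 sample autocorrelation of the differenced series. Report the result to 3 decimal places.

-0.154

First differences Δx: -4, -15, 3, 2, -3, 18, -3
Mean of differences = -0.2857
Numerator Σ(Δx_t−Δx̄)(Δx_{t+1}−Δx̄) = -91.6531
Denominator Σ(Δx_t−Δx̄)² = 595.4286
r_1(Δx) = -91.6531 / 595.4286 = -0.154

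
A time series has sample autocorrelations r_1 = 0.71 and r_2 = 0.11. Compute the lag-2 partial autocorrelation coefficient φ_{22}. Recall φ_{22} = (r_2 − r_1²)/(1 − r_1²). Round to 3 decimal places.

φ_{22} = (r_2 − r_1²) / (1 − r_1²)
r_1² = (0.71)² = 0.5041
Numerator = 0.11 − 0.5041 = -0.3941; denominator = 1 − 0.5041 = 0.4959
φ_{22} = -0.3941 / 0.4959 = -0.795

-0.795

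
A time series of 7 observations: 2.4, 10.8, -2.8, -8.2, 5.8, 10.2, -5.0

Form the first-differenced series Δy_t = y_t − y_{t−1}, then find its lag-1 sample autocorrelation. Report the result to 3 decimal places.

-0.172

First differences Δy: 8.4, -13.6, -5.4, 14.0, 4.4, -15.2
Mean of differences = -1.2333
Numerator Σ(Δy_t−Δȳ)(Δy_{t+1}−Δȳ) = -123.9411
Denominator Σ(Δy_t−Δȳ)² = 721.9533
r_1(Δy) = -123.9411 / 721.9533 = -0.172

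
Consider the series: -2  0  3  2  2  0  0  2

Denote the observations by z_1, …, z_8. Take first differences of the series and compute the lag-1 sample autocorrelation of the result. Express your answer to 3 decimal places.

First differences Δz: 2, 3, -1, 0, -2, 0, 2
Mean of differences = 0.5714
Numerator Σ(Δz_t−Δz̄)(Δz_{t+1}−Δz̄) = 2.6735
Denominator Σ(Δz_t−Δz̄)² = 19.7143
r_1(Δz) = 2.6735 / 19.7143 = 0.136

0.136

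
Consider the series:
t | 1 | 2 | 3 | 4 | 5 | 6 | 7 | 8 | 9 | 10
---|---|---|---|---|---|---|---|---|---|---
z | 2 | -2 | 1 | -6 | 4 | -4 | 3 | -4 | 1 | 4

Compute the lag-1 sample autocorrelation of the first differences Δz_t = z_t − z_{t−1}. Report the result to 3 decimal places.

-0.835

First differences Δz: -4, 3, -7, 10, -8, 7, -7, 5, 3
Mean of differences = 0.2222
Numerator Σ(Δz_t−Δz̄)(Δz_{t+1}−Δz̄) = -308.7160
Denominator Σ(Δz_t−Δz̄)² = 369.5556
r_1(Δz) = -308.7160 / 369.5556 = -0.835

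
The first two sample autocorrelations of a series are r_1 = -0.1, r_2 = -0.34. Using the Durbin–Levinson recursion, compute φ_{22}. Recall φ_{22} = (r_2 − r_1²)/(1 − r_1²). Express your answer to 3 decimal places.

-0.354

φ_{22} = (r_2 − r_1²) / (1 − r_1²)
r_1² = (-0.1)² = 0.01
Numerator = -0.34 − 0.0100 = -0.3500; denominator = 1 − 0.0100 = 0.9900
φ_{22} = -0.3500 / 0.9900 = -0.354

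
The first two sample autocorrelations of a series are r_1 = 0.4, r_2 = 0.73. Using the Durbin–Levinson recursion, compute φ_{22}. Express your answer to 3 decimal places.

0.679

φ_{22} = (r_2 − r_1²) / (1 − r_1²)
r_1² = (0.4)² = 0.16
Numerator = 0.73 − 0.1600 = 0.5700; denominator = 1 − 0.1600 = 0.8400
φ_{22} = 0.5700 / 0.8400 = 0.679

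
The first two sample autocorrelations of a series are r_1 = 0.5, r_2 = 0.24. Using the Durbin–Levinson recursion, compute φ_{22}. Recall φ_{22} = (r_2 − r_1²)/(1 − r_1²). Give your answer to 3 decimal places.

φ_{22} = (r_2 − r_1²) / (1 − r_1²)
r_1² = (0.5)² = 0.25
Numerator = 0.24 − 0.2500 = -0.0100; denominator = 1 − 0.2500 = 0.7500
φ_{22} = -0.0100 / 0.7500 = -0.013

-0.013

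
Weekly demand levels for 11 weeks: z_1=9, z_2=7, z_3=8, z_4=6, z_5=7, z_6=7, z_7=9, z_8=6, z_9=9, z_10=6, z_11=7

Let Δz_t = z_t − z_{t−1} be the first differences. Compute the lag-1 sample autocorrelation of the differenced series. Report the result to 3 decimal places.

First differences Δz: -2, 1, -2, 1, 0, 2, -3, 3, -3, 1
Mean of differences = -0.2000
Numerator Σ(Δz_t−Δz̄)(Δz_{t+1}−Δz̄) = -33.2400
Denominator Σ(Δz_t−Δz̄)² = 41.6000
r_1(Δz) = -33.2400 / 41.6000 = -0.799

-0.799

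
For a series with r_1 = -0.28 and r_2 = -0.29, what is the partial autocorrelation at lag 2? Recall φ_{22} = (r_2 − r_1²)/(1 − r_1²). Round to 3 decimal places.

-0.400

φ_{22} = (r_2 − r_1²) / (1 − r_1²)
r_1² = (-0.28)² = 0.0784
Numerator = -0.29 − 0.0784 = -0.3684; denominator = 1 − 0.0784 = 0.9216
φ_{22} = -0.3684 / 0.9216 = -0.400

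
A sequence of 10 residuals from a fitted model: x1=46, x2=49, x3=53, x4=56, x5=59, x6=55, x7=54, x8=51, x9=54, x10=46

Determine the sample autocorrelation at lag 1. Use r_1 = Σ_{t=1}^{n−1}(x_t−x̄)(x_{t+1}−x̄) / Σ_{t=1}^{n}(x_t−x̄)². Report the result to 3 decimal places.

Mean x̄ = (46 + 49 + 53 + 56 + 59 + 55 + 54 + 51 + 54 + 46)/10 = 52.3000
Numerator Σ_{t=1}^{9}(x_t−x̄)(x_{t+1}−x̄) = 53.4100
Denominator Σ(x_t−x̄)² = 164.1000
r_1 = 53.4100 / 164.1000 = 0.325

0.325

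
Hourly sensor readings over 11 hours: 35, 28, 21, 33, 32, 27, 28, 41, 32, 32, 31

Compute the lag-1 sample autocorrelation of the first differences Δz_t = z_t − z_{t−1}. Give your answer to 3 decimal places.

-0.289

First differences Δz: -7, -7, 12, -1, -5, 1, 13, -9, 0, -1
Mean of differences = -0.4000
Numerator Σ(Δz_t−Δz̄)(Δz_{t+1}−Δz̄) = -149.5600
Denominator Σ(Δz_t−Δz̄)² = 518.4000
r_1(Δz) = -149.5600 / 518.4000 = -0.289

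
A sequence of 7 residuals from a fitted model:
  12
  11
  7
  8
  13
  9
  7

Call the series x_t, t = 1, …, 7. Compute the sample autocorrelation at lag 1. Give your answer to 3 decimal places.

-0.057

Mean x̄ = (12 + 11 + 7 + 8 + 13 + 9 + 7)/7 = 9.5714
Deviations from mean: 2.4286, 1.4286, -2.5714, -1.5714, 3.4286, -0.5714, -2.5714
Numerator Σ_{t=1}^{6}(x_t−x̄)(x_{t+1}−x̄) = -2.0408
Denominator Σ(x_t−x̄)² = 35.7143
r_1 = -2.0408 / 35.7143 = -0.057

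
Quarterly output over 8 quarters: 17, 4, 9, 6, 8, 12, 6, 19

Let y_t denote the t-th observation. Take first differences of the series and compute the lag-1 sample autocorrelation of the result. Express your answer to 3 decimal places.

First differences Δy: -13, 5, -3, 2, 4, -6, 13
Mean of differences = 0.2857
Numerator Σ(Δy_t−Δȳ)(Δy_{t+1}−Δȳ) = -180.6531
Denominator Σ(Δy_t−Δȳ)² = 427.4286
r_1(Δy) = -180.6531 / 427.4286 = -0.423

-0.423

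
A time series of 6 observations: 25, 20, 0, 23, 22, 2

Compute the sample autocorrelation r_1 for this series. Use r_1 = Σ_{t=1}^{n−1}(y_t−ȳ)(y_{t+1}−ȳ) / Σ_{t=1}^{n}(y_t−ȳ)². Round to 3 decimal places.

Mean ȳ = (25 + 20 + 0 + 23 + 22 + 2)/6 = 15.3333
Deviations from mean: 9.6667, 4.6667, -15.3333, 7.6667, 6.6667, -13.3333
Numerator Σ_{t=1}^{5}(y_t−ȳ)(y_{t+1}−ȳ) = -181.7778
Denominator Σ(y_t−ȳ)² = 631.3333
r_1 = -181.7778 / 631.3333 = -0.288

-0.288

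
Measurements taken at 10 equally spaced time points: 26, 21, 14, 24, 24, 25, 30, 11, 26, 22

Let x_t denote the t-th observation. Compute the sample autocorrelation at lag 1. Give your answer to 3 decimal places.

Mean x̄ = (26 + 21 + 14 + 24 + 24 + 25 + 30 + 11 + 26 + 22)/10 = 22.3000
Numerator Σ_{t=1}^{9}(x_t−x̄)(x_{t+1}−x̄) = -109.7900
Denominator Σ(x_t−x̄)² = 298.1000
r_1 = -109.7900 / 298.1000 = -0.368

-0.368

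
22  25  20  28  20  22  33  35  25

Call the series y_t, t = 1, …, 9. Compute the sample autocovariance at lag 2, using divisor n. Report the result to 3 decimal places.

-4.278

Mean ȳ = (22 + 25 + 20 + 28 + 20 + 22 + 33 + 35 + 25)/9 = 25.5556
Σ_{t=1}^{7}(y_t−ȳ)(y_{t+2}−ȳ) = -38.5062
γ_2 = -38.5062 / 9 = -4.278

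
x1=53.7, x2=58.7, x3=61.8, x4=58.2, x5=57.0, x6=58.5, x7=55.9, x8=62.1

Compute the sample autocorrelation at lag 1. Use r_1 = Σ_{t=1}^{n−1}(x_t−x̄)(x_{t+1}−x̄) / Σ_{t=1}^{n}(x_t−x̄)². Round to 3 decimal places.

Mean x̄ = (53.7 + 58.7 + 61.8 + 58.2 + 57.0 + 58.5 + 55.9 + 62.1)/8 = 58.2375
Deviations from mean: -4.5375, 0.4625, 3.5625, -0.0375, -1.2375, 0.2625, -2.3375, 3.8625
Numerator Σ_{t=1}^{7}(x_t−x̄)(x_{t+1}−x̄) = -10.5052
Denominator Σ(x_t−x̄)² = 55.4788
r_1 = -10.5052 / 55.4788 = -0.189

-0.189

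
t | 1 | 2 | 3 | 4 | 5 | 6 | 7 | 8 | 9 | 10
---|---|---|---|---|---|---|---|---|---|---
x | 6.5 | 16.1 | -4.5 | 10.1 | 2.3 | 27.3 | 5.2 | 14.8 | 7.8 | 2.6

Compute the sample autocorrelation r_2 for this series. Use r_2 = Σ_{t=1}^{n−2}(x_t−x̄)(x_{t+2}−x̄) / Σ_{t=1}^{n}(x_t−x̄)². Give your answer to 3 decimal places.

0.354

Mean x̄ = (6.5 + 16.1 − 4.5 + 10.1 + 2.3 + 27.3 + 5.2 + 14.8 + 7.8 + 2.6)/10 = 8.8200
Numerator Σ_{t=1}^{8}(x_t−x̄)(x_{t+2}−x̄) = 251.3312
Denominator Σ(x_t−x̄)² = 710.0560
r_2 = 251.3312 / 710.0560 = 0.354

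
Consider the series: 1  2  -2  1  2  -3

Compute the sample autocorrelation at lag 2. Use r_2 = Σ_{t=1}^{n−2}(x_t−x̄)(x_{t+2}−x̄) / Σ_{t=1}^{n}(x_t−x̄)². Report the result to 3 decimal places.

Mean x̄ = (1 + 2 − 2 + 1 + 2 − 3)/6 = 0.1667
Numerator Σ_{t=1}^{4}(x_t−x̄)(x_{t+2}−x̄) = -6.8889
Denominator Σ(x_t−x̄)² = 22.8333
r_2 = -6.8889 / 22.8333 = -0.302

-0.302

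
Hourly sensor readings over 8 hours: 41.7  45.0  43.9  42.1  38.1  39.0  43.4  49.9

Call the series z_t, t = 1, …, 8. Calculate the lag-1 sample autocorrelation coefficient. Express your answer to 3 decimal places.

0.240

Mean z̄ = (41.7 + 45.0 + 43.9 + 42.1 + 38.1 + 39.0 + 43.4 + 49.9)/8 = 42.8875
Deviations from mean: -1.1875, 2.1125, 1.0125, -0.7875, -4.7875, -3.8875, 0.5125, 7.0125
Σ(z_t−z̄)(z_{t+1}−z̄) = (-2.5086) + (2.1389) + (-0.7973) + (3.7702) + (18.6114) + (-1.9923) + (3.5939) = 22.8161
Denominator Σ(z_t−z̄)² = 94.9888
r_1 = 22.8161 / 94.9888 = 0.240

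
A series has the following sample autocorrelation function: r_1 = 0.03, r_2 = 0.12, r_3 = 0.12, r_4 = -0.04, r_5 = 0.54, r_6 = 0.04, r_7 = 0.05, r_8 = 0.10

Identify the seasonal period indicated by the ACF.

5

The largest autocorrelation is r_5 = 0.54; the remaining lags stay at or below 0.12.
The dominant spike at lag 5 indicates a seasonal period of 5.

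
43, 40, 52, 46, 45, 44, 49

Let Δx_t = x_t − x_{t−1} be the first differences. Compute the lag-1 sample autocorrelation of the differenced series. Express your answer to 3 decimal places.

-0.529

First differences Δx: -3, 12, -6, -1, -1, 5
Mean of differences = 1.0000
Numerator Σ(Δx_t−Δx̄)(Δx_{t+1}−Δx̄) = -111.0000
Denominator Σ(Δx_t−Δx̄)² = 210.0000
r_1(Δx) = -111.0000 / 210.0000 = -0.529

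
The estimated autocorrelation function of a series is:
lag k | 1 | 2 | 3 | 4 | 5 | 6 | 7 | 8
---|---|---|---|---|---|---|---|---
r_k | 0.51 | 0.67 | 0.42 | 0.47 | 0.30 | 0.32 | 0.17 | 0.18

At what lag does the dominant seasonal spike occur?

The largest autocorrelation is r_2 = 0.67; the remaining lags stay at or below 0.51.
The dominant spike at lag 2 indicates a seasonal period of 2.

2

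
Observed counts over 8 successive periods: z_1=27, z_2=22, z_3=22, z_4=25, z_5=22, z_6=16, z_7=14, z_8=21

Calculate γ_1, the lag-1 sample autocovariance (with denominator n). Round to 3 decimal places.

5.701

Mean z̄ = (27 + 22 + 22 + 25 + 22 + 16 + 14 + 21)/8 = 21.1250
Σ_{t=1}^{7}(z_t−z̄)(z_{t+1}−z̄) = 45.6094
γ_1 = 45.6094 / 8 = 5.701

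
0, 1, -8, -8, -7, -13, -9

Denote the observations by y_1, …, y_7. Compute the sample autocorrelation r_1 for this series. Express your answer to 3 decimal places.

Mean ȳ = (0 + 1 − 8 − 8 − 7 − 13 − 9)/7 = -6.2857
Deviations from mean: 6.2857, 7.2857, -1.7143, -1.7143, -0.7143, -6.7143, -2.7143
Σ(y_t−ȳ)(y_{t+1}−ȳ) = (45.7959) + (-12.4898) + (2.9388) + (1.2245) + (4.7959) + (18.2245) = 60.4898
Denominator Σ(y_t−ȳ)² = 151.4286
r_1 = 60.4898 / 151.4286 = 0.399

0.399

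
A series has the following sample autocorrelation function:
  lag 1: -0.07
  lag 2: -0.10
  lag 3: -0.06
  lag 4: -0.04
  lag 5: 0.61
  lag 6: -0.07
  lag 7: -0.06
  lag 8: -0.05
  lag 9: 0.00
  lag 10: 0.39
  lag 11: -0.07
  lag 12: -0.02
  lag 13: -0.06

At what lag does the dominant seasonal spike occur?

5

The largest autocorrelation is r_5 = 0.61, with a weaker echo at lag 10 (0.39); the remaining lags stay at or below 0.00.
The dominant spike at lag 5 indicates a seasonal period of 5.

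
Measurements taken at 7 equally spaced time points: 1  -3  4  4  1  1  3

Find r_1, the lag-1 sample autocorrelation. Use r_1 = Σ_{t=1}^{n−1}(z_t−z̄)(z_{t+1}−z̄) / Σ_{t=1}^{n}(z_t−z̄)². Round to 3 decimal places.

-0.125

Mean z̄ = (1 − 3 + 4 + 4 + 1 + 1 + 3)/7 = 1.5714
Deviations from mean: -0.5714, -4.5714, 2.4286, 2.4286, -0.5714, -0.5714, 1.4286
Numerator Σ_{t=1}^{6}(z_t−z̄)(z_{t+1}−z̄) = -4.4694
Denominator Σ(z_t−z̄)² = 35.7143
r_1 = -4.4694 / 35.7143 = -0.125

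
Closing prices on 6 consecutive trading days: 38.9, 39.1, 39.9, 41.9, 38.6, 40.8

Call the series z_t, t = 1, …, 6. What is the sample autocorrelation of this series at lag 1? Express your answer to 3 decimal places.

-0.366

Mean z̄ = (38.9 + 39.1 + 39.9 + 41.9 + 38.6 + 40.8)/6 = 39.8667
Deviations from mean: -0.9667, -0.7667, 0.0333, 2.0333, -1.2667, 0.9333
Σ(z_t−z̄)(z_{t+1}−z̄) = (0.7411) + (-0.0256) + (0.0678) + (-2.5756) + (-1.1822) = -2.9744
Denominator Σ(z_t−z̄)² = 8.1333
r_1 = -2.9744 / 8.1333 = -0.366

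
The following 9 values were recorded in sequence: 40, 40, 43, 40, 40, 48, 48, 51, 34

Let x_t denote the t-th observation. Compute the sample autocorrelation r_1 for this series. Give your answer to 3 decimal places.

Mean x̄ = (40 + 40 + 43 + 40 + 40 + 48 + 48 + 51 + 34)/9 = 42.6667
Numerator Σ_{t=1}^{8}(x_t−x̄)(x_{t+1}−x̄) = -1.1111
Denominator Σ(x_t−x̄)² = 230.0000
r_1 = -1.1111 / 230.0000 = -0.005

-0.005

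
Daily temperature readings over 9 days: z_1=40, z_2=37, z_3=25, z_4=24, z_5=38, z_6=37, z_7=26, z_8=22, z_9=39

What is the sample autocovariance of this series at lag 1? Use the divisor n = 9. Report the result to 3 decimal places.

Mean z̄ = (40 + 37 + 25 + 24 + 38 + 37 + 26 + 22 + 39)/9 = 32.0000
Σ_{t=1}^{8}(z_t−z̄)(z_{t+1}−z̄) = 3.0000
γ_1 = 3.0000 / 9 = 0.333

0.333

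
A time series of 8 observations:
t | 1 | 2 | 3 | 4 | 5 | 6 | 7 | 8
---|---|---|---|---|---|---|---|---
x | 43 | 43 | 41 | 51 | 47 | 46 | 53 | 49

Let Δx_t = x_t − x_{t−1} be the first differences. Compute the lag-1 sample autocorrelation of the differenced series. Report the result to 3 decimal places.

-0.555

First differences Δx: 0, -2, 10, -4, -1, 7, -4
Mean of differences = 0.8571
Numerator Σ(Δx_t−Δx̄)(Δx_{t+1}−Δx̄) = -100.3061
Denominator Σ(Δx_t−Δx̄)² = 180.8571
r_1(Δx) = -100.3061 / 180.8571 = -0.555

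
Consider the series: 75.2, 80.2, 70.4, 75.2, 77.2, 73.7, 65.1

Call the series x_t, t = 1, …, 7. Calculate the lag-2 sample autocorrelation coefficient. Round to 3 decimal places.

Mean x̄ = (75.2 + 80.2 + 70.4 + 75.2 + 77.2 + 73.7 + 65.1)/7 = 73.8571
Σ(x_t−x̄)(x_{t+2}−x̄) = (-4.6424) + (8.5176) + (-11.5567) + (-0.2110) + (-29.2739) = -37.1665
Denominator Σ(x_t−x̄)² = 143.6771
r_2 = -37.1665 / 143.6771 = -0.259

-0.259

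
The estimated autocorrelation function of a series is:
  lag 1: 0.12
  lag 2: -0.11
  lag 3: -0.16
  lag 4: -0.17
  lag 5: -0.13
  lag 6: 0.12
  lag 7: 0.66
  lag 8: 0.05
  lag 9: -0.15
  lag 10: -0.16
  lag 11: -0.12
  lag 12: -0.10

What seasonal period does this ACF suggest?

The largest autocorrelation is r_7 = 0.66; the remaining lags stay at or below 0.12.
The dominant spike at lag 7 indicates a seasonal period of 7.

7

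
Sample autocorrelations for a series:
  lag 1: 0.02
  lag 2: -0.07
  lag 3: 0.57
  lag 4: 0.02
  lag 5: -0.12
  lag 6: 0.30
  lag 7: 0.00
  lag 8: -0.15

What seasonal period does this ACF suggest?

3

The largest autocorrelation is r_3 = 0.57, with a weaker echo at lag 6 (0.30); the remaining lags stay at or below 0.02.
The dominant spike at lag 3 indicates a seasonal period of 3.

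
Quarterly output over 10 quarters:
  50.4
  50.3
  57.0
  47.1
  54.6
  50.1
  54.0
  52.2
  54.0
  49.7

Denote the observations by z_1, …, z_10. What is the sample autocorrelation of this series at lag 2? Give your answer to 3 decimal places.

0.399

Mean z̄ = (50.4 + 50.3 + 57.0 + 47.1 + 54.6 + 50.1 + 54.0 + 52.2 + 54.0 + 49.7)/10 = 51.9400
Numerator Σ_{t=1}^{8}(z_t−z̄)(z_{t+2}−z̄) = 31.1728
Denominator Σ(z_t−z̄)² = 78.1240
r_2 = 31.1728 / 78.1240 = 0.399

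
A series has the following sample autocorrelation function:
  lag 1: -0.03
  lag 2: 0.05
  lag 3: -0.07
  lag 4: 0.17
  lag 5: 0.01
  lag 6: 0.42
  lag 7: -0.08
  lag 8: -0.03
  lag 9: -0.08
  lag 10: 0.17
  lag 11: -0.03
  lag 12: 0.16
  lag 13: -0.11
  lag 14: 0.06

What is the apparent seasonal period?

The largest autocorrelation is r_6 = 0.42; the remaining lags stay at or below 0.17.
The dominant spike at lag 6 indicates a seasonal period of 6.

6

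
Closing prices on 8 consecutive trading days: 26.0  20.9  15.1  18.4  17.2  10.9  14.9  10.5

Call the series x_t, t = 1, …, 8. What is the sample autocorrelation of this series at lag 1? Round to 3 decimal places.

Mean x̄ = (26.0 + 20.9 + 15.1 + 18.4 + 17.2 + 10.9 + 14.9 + 10.5)/8 = 16.7375
Deviations from mean: 9.2625, 4.1625, -1.6375, 1.6625, 0.4625, -5.8375, -1.8375, -6.2375
Numerator Σ_{t=1}^{7}(x_t−x̄)(x_{t+1}−x̄) = 49.2736
Denominator Σ(x_t−x̄)² = 185.1388
r_1 = 49.2736 / 185.1388 = 0.266

0.266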